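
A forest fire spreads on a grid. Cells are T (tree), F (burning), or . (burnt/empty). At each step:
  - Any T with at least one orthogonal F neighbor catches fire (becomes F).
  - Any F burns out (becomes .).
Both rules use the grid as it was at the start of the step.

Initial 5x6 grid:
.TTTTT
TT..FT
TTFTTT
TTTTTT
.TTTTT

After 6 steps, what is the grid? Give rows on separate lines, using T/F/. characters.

Step 1: 6 trees catch fire, 2 burn out
  .TTTFT
  TT...F
  TF.FFT
  TTFTTT
  .TTTTT
Step 2: 9 trees catch fire, 6 burn out
  .TTF.F
  TF....
  F....F
  TF.FFT
  .TFTTT
Step 3: 8 trees catch fire, 9 burn out
  .FF...
  F.....
  ......
  F....F
  .F.FFT
Step 4: 1 trees catch fire, 8 burn out
  ......
  ......
  ......
  ......
  .....F
Step 5: 0 trees catch fire, 1 burn out
  ......
  ......
  ......
  ......
  ......
Step 6: 0 trees catch fire, 0 burn out
  ......
  ......
  ......
  ......
  ......

......
......
......
......
......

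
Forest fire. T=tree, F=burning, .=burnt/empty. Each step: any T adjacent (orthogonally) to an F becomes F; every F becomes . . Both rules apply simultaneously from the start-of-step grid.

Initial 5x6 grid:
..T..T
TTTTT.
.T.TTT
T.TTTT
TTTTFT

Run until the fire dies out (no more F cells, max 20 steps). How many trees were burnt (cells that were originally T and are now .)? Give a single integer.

Answer: 20

Derivation:
Step 1: +3 fires, +1 burnt (F count now 3)
Step 2: +4 fires, +3 burnt (F count now 4)
Step 3: +5 fires, +4 burnt (F count now 5)
Step 4: +2 fires, +5 burnt (F count now 2)
Step 5: +2 fires, +2 burnt (F count now 2)
Step 6: +2 fires, +2 burnt (F count now 2)
Step 7: +2 fires, +2 burnt (F count now 2)
Step 8: +0 fires, +2 burnt (F count now 0)
Fire out after step 8
Initially T: 21, now '.': 29
Total burnt (originally-T cells now '.'): 20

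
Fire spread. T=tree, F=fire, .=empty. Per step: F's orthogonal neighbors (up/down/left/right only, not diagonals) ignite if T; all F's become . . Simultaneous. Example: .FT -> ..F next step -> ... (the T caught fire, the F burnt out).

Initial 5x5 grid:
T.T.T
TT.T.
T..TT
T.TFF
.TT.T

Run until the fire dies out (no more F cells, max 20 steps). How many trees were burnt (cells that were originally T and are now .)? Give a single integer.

Step 1: +4 fires, +2 burnt (F count now 4)
Step 2: +2 fires, +4 burnt (F count now 2)
Step 3: +1 fires, +2 burnt (F count now 1)
Step 4: +0 fires, +1 burnt (F count now 0)
Fire out after step 4
Initially T: 14, now '.': 18
Total burnt (originally-T cells now '.'): 7

Answer: 7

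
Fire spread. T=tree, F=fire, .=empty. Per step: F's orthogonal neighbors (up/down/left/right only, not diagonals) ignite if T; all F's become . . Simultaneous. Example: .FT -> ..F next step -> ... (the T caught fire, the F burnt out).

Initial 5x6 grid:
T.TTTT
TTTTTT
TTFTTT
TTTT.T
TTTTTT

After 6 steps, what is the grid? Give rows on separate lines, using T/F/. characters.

Step 1: 4 trees catch fire, 1 burn out
  T.TTTT
  TTFTTT
  TF.FTT
  TTFT.T
  TTTTTT
Step 2: 8 trees catch fire, 4 burn out
  T.FTTT
  TF.FTT
  F...FT
  TF.F.T
  TTFTTT
Step 3: 7 trees catch fire, 8 burn out
  T..FTT
  F...FT
  .....F
  F....T
  TF.FTT
Step 4: 6 trees catch fire, 7 burn out
  F...FT
  .....F
  ......
  .....F
  F...FT
Step 5: 2 trees catch fire, 6 burn out
  .....F
  ......
  ......
  ......
  .....F
Step 6: 0 trees catch fire, 2 burn out
  ......
  ......
  ......
  ......
  ......

......
......
......
......
......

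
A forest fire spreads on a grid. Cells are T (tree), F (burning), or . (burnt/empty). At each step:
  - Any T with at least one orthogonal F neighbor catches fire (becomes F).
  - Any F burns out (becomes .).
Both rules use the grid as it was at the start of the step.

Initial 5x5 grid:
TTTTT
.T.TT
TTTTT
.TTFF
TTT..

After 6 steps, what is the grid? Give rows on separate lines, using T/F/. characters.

Step 1: 3 trees catch fire, 2 burn out
  TTTTT
  .T.TT
  TTTFF
  .TF..
  TTT..
Step 2: 5 trees catch fire, 3 burn out
  TTTTT
  .T.FF
  TTF..
  .F...
  TTF..
Step 3: 4 trees catch fire, 5 burn out
  TTTFF
  .T...
  TF...
  .....
  TF...
Step 4: 4 trees catch fire, 4 burn out
  TTF..
  .F...
  F....
  .....
  F....
Step 5: 1 trees catch fire, 4 burn out
  TF...
  .....
  .....
  .....
  .....
Step 6: 1 trees catch fire, 1 burn out
  F....
  .....
  .....
  .....
  .....

F....
.....
.....
.....
.....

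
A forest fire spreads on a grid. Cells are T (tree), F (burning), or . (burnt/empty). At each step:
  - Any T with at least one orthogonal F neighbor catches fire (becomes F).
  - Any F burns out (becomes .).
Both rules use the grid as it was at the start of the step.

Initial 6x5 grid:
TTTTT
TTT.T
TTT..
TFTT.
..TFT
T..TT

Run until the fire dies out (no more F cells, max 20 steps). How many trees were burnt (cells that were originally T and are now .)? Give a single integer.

Step 1: +7 fires, +2 burnt (F count now 7)
Step 2: +4 fires, +7 burnt (F count now 4)
Step 3: +3 fires, +4 burnt (F count now 3)
Step 4: +2 fires, +3 burnt (F count now 2)
Step 5: +1 fires, +2 burnt (F count now 1)
Step 6: +1 fires, +1 burnt (F count now 1)
Step 7: +1 fires, +1 burnt (F count now 1)
Step 8: +0 fires, +1 burnt (F count now 0)
Fire out after step 8
Initially T: 20, now '.': 29
Total burnt (originally-T cells now '.'): 19

Answer: 19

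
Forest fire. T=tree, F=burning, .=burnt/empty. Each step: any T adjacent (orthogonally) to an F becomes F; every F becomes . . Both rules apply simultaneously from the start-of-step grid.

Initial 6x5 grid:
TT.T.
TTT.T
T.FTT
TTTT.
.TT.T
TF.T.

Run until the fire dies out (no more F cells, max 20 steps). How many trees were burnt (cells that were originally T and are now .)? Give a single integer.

Answer: 16

Derivation:
Step 1: +5 fires, +2 burnt (F count now 5)
Step 2: +5 fires, +5 burnt (F count now 5)
Step 3: +4 fires, +5 burnt (F count now 4)
Step 4: +2 fires, +4 burnt (F count now 2)
Step 5: +0 fires, +2 burnt (F count now 0)
Fire out after step 5
Initially T: 19, now '.': 27
Total burnt (originally-T cells now '.'): 16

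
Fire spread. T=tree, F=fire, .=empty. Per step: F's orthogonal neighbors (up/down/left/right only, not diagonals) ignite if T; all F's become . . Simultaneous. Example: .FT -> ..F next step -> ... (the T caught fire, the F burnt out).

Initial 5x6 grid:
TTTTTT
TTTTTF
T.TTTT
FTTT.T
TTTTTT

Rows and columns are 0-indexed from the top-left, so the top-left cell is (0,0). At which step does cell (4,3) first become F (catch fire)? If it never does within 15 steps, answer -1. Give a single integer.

Step 1: cell (4,3)='T' (+6 fires, +2 burnt)
Step 2: cell (4,3)='T' (+7 fires, +6 burnt)
Step 3: cell (4,3)='T' (+9 fires, +7 burnt)
Step 4: cell (4,3)='F' (+4 fires, +9 burnt)
  -> target ignites at step 4
Step 5: cell (4,3)='.' (+0 fires, +4 burnt)
  fire out at step 5

4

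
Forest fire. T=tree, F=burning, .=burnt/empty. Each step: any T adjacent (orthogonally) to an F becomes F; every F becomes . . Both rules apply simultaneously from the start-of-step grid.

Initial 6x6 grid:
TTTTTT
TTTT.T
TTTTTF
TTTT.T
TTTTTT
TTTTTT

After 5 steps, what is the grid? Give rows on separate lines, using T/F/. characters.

Step 1: 3 trees catch fire, 1 burn out
  TTTTTT
  TTTT.F
  TTTTF.
  TTTT.F
  TTTTTT
  TTTTTT
Step 2: 3 trees catch fire, 3 burn out
  TTTTTF
  TTTT..
  TTTF..
  TTTT..
  TTTTTF
  TTTTTT
Step 3: 6 trees catch fire, 3 burn out
  TTTTF.
  TTTF..
  TTF...
  TTTF..
  TTTTF.
  TTTTTF
Step 4: 6 trees catch fire, 6 burn out
  TTTF..
  TTF...
  TF....
  TTF...
  TTTF..
  TTTTF.
Step 5: 6 trees catch fire, 6 burn out
  TTF...
  TF....
  F.....
  TF....
  TTF...
  TTTF..

TTF...
TF....
F.....
TF....
TTF...
TTTF..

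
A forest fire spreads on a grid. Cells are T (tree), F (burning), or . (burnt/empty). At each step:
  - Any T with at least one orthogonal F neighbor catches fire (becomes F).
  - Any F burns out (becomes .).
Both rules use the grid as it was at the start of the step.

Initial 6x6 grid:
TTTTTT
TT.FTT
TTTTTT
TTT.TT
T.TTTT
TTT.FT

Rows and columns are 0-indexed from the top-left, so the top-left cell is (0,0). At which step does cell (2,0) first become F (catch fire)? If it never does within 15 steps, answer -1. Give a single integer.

Step 1: cell (2,0)='T' (+5 fires, +2 burnt)
Step 2: cell (2,0)='T' (+8 fires, +5 burnt)
Step 3: cell (2,0)='T' (+7 fires, +8 burnt)
Step 4: cell (2,0)='F' (+5 fires, +7 burnt)
  -> target ignites at step 4
Step 5: cell (2,0)='.' (+3 fires, +5 burnt)
Step 6: cell (2,0)='.' (+2 fires, +3 burnt)
Step 7: cell (2,0)='.' (+0 fires, +2 burnt)
  fire out at step 7

4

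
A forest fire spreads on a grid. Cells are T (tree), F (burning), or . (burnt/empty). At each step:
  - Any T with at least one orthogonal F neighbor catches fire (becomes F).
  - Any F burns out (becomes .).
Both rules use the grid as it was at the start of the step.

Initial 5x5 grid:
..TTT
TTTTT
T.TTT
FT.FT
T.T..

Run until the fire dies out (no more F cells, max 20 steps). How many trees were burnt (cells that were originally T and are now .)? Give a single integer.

Answer: 15

Derivation:
Step 1: +5 fires, +2 burnt (F count now 5)
Step 2: +4 fires, +5 burnt (F count now 4)
Step 3: +4 fires, +4 burnt (F count now 4)
Step 4: +2 fires, +4 burnt (F count now 2)
Step 5: +0 fires, +2 burnt (F count now 0)
Fire out after step 5
Initially T: 16, now '.': 24
Total burnt (originally-T cells now '.'): 15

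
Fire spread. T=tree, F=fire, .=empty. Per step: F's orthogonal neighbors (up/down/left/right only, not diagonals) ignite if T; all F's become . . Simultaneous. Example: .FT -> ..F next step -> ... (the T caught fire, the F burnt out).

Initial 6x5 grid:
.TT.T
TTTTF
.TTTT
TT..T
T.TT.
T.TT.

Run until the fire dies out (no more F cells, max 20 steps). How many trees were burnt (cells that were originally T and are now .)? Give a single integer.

Step 1: +3 fires, +1 burnt (F count now 3)
Step 2: +3 fires, +3 burnt (F count now 3)
Step 3: +3 fires, +3 burnt (F count now 3)
Step 4: +3 fires, +3 burnt (F count now 3)
Step 5: +1 fires, +3 burnt (F count now 1)
Step 6: +1 fires, +1 burnt (F count now 1)
Step 7: +1 fires, +1 burnt (F count now 1)
Step 8: +1 fires, +1 burnt (F count now 1)
Step 9: +0 fires, +1 burnt (F count now 0)
Fire out after step 9
Initially T: 20, now '.': 26
Total burnt (originally-T cells now '.'): 16

Answer: 16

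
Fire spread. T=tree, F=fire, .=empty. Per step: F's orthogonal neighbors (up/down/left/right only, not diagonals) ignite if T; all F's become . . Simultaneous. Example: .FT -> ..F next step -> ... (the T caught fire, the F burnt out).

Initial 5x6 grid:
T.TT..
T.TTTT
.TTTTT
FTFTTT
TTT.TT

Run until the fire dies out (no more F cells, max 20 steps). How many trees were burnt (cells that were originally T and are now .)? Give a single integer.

Step 1: +5 fires, +2 burnt (F count now 5)
Step 2: +5 fires, +5 burnt (F count now 5)
Step 3: +5 fires, +5 burnt (F count now 5)
Step 4: +4 fires, +5 burnt (F count now 4)
Step 5: +1 fires, +4 burnt (F count now 1)
Step 6: +0 fires, +1 burnt (F count now 0)
Fire out after step 6
Initially T: 22, now '.': 28
Total burnt (originally-T cells now '.'): 20

Answer: 20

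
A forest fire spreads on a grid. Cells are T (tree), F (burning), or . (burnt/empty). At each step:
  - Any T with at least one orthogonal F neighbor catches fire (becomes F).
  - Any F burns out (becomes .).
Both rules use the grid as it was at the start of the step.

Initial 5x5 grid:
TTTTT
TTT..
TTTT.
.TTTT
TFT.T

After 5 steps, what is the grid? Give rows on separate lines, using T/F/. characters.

Step 1: 3 trees catch fire, 1 burn out
  TTTTT
  TTT..
  TTTT.
  .FTTT
  F.F.T
Step 2: 2 trees catch fire, 3 burn out
  TTTTT
  TTT..
  TFTT.
  ..FTT
  ....T
Step 3: 4 trees catch fire, 2 burn out
  TTTTT
  TFT..
  F.FT.
  ...FT
  ....T
Step 4: 5 trees catch fire, 4 burn out
  TFTTT
  F.F..
  ...F.
  ....F
  ....T
Step 5: 3 trees catch fire, 5 burn out
  F.FTT
  .....
  .....
  .....
  ....F

F.FTT
.....
.....
.....
....F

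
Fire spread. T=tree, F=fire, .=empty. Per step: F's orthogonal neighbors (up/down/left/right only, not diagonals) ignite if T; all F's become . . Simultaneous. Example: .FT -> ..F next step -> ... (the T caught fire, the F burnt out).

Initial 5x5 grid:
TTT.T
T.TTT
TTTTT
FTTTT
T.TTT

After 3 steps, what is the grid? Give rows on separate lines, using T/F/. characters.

Step 1: 3 trees catch fire, 1 burn out
  TTT.T
  T.TTT
  FTTTT
  .FTTT
  F.TTT
Step 2: 3 trees catch fire, 3 burn out
  TTT.T
  F.TTT
  .FTTT
  ..FTT
  ..TTT
Step 3: 4 trees catch fire, 3 burn out
  FTT.T
  ..TTT
  ..FTT
  ...FT
  ..FTT

FTT.T
..TTT
..FTT
...FT
..FTT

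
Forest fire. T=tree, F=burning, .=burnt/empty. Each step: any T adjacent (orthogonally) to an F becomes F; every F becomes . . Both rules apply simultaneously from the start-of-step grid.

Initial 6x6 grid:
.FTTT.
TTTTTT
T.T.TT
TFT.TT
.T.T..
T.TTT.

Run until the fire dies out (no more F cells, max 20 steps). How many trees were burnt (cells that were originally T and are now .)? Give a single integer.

Step 1: +5 fires, +2 burnt (F count now 5)
Step 2: +5 fires, +5 burnt (F count now 5)
Step 3: +2 fires, +5 burnt (F count now 2)
Step 4: +1 fires, +2 burnt (F count now 1)
Step 5: +2 fires, +1 burnt (F count now 2)
Step 6: +2 fires, +2 burnt (F count now 2)
Step 7: +1 fires, +2 burnt (F count now 1)
Step 8: +0 fires, +1 burnt (F count now 0)
Fire out after step 8
Initially T: 23, now '.': 31
Total burnt (originally-T cells now '.'): 18

Answer: 18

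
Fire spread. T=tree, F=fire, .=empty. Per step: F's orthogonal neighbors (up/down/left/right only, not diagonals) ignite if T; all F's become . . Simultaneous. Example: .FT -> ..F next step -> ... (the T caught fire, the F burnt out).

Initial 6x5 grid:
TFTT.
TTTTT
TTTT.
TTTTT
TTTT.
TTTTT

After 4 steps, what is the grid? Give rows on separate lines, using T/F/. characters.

Step 1: 3 trees catch fire, 1 burn out
  F.FT.
  TFTTT
  TTTT.
  TTTTT
  TTTT.
  TTTTT
Step 2: 4 trees catch fire, 3 burn out
  ...F.
  F.FTT
  TFTT.
  TTTTT
  TTTT.
  TTTTT
Step 3: 4 trees catch fire, 4 burn out
  .....
  ...FT
  F.FT.
  TFTTT
  TTTT.
  TTTTT
Step 4: 5 trees catch fire, 4 burn out
  .....
  ....F
  ...F.
  F.FTT
  TFTT.
  TTTTT

.....
....F
...F.
F.FTT
TFTT.
TTTTT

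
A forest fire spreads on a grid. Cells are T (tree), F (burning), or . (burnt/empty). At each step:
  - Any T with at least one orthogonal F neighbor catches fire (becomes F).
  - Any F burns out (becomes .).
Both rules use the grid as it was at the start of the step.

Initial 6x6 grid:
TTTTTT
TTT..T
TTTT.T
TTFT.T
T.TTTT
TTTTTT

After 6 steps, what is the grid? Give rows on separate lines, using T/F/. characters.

Step 1: 4 trees catch fire, 1 burn out
  TTTTTT
  TTT..T
  TTFT.T
  TF.F.T
  T.FTTT
  TTTTTT
Step 2: 6 trees catch fire, 4 burn out
  TTTTTT
  TTF..T
  TF.F.T
  F....T
  T..FTT
  TTFTTT
Step 3: 7 trees catch fire, 6 burn out
  TTFTTT
  TF...T
  F....T
  .....T
  F...FT
  TF.FTT
Step 4: 6 trees catch fire, 7 burn out
  TF.FTT
  F....T
  .....T
  .....T
  .....F
  F...FT
Step 5: 4 trees catch fire, 6 burn out
  F...FT
  .....T
  .....T
  .....F
  ......
  .....F
Step 6: 2 trees catch fire, 4 burn out
  .....F
  .....T
  .....F
  ......
  ......
  ......

.....F
.....T
.....F
......
......
......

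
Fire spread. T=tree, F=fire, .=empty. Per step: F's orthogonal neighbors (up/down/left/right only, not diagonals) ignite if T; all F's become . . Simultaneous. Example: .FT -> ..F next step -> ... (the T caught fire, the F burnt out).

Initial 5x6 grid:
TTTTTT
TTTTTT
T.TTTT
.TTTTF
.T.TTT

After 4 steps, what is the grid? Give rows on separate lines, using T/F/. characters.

Step 1: 3 trees catch fire, 1 burn out
  TTTTTT
  TTTTTT
  T.TTTF
  .TTTF.
  .T.TTF
Step 2: 4 trees catch fire, 3 burn out
  TTTTTT
  TTTTTF
  T.TTF.
  .TTF..
  .T.TF.
Step 3: 5 trees catch fire, 4 burn out
  TTTTTF
  TTTTF.
  T.TF..
  .TF...
  .T.F..
Step 4: 4 trees catch fire, 5 burn out
  TTTTF.
  TTTF..
  T.F...
  .F....
  .T....

TTTTF.
TTTF..
T.F...
.F....
.T....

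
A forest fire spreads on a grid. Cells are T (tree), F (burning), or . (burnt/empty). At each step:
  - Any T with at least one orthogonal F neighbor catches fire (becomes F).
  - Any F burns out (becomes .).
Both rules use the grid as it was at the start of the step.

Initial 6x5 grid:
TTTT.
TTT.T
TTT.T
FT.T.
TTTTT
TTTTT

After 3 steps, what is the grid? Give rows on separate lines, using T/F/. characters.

Step 1: 3 trees catch fire, 1 burn out
  TTTT.
  TTT.T
  FTT.T
  .F.T.
  FTTTT
  TTTTT
Step 2: 4 trees catch fire, 3 burn out
  TTTT.
  FTT.T
  .FT.T
  ...T.
  .FTTT
  FTTTT
Step 3: 5 trees catch fire, 4 burn out
  FTTT.
  .FT.T
  ..F.T
  ...T.
  ..FTT
  .FTTT

FTTT.
.FT.T
..F.T
...T.
..FTT
.FTTT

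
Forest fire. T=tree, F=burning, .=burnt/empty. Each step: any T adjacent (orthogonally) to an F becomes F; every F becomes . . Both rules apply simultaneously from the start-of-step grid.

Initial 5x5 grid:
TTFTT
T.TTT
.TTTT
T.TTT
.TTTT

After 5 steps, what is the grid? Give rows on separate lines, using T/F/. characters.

Step 1: 3 trees catch fire, 1 burn out
  TF.FT
  T.FTT
  .TTTT
  T.TTT
  .TTTT
Step 2: 4 trees catch fire, 3 burn out
  F...F
  T..FT
  .TFTT
  T.TTT
  .TTTT
Step 3: 5 trees catch fire, 4 burn out
  .....
  F...F
  .F.FT
  T.FTT
  .TTTT
Step 4: 3 trees catch fire, 5 burn out
  .....
  .....
  ....F
  T..FT
  .TFTT
Step 5: 3 trees catch fire, 3 burn out
  .....
  .....
  .....
  T...F
  .F.FT

.....
.....
.....
T...F
.F.FT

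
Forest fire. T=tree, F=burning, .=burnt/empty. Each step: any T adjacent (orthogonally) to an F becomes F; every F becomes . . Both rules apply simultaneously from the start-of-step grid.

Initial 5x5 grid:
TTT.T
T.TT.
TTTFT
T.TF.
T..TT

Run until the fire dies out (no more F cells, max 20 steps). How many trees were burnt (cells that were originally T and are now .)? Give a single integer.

Answer: 15

Derivation:
Step 1: +5 fires, +2 burnt (F count now 5)
Step 2: +3 fires, +5 burnt (F count now 3)
Step 3: +2 fires, +3 burnt (F count now 2)
Step 4: +3 fires, +2 burnt (F count now 3)
Step 5: +2 fires, +3 burnt (F count now 2)
Step 6: +0 fires, +2 burnt (F count now 0)
Fire out after step 6
Initially T: 16, now '.': 24
Total burnt (originally-T cells now '.'): 15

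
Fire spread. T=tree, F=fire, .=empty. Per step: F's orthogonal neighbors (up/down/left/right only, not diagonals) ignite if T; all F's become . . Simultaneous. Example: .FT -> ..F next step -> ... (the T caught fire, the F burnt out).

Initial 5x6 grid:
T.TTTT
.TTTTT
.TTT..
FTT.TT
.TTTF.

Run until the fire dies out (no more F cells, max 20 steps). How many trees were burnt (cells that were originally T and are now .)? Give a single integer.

Answer: 19

Derivation:
Step 1: +3 fires, +2 burnt (F count now 3)
Step 2: +5 fires, +3 burnt (F count now 5)
Step 3: +2 fires, +5 burnt (F count now 2)
Step 4: +2 fires, +2 burnt (F count now 2)
Step 5: +2 fires, +2 burnt (F count now 2)
Step 6: +2 fires, +2 burnt (F count now 2)
Step 7: +2 fires, +2 burnt (F count now 2)
Step 8: +1 fires, +2 burnt (F count now 1)
Step 9: +0 fires, +1 burnt (F count now 0)
Fire out after step 9
Initially T: 20, now '.': 29
Total burnt (originally-T cells now '.'): 19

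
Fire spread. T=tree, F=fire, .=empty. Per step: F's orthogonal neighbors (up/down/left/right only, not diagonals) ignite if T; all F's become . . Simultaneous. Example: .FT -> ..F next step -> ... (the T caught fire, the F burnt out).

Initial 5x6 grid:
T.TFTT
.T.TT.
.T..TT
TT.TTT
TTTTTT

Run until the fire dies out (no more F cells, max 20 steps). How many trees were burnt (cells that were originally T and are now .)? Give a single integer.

Step 1: +3 fires, +1 burnt (F count now 3)
Step 2: +2 fires, +3 burnt (F count now 2)
Step 3: +1 fires, +2 burnt (F count now 1)
Step 4: +2 fires, +1 burnt (F count now 2)
Step 5: +3 fires, +2 burnt (F count now 3)
Step 6: +2 fires, +3 burnt (F count now 2)
Step 7: +1 fires, +2 burnt (F count now 1)
Step 8: +1 fires, +1 burnt (F count now 1)
Step 9: +2 fires, +1 burnt (F count now 2)
Step 10: +2 fires, +2 burnt (F count now 2)
Step 11: +1 fires, +2 burnt (F count now 1)
Step 12: +0 fires, +1 burnt (F count now 0)
Fire out after step 12
Initially T: 21, now '.': 29
Total burnt (originally-T cells now '.'): 20

Answer: 20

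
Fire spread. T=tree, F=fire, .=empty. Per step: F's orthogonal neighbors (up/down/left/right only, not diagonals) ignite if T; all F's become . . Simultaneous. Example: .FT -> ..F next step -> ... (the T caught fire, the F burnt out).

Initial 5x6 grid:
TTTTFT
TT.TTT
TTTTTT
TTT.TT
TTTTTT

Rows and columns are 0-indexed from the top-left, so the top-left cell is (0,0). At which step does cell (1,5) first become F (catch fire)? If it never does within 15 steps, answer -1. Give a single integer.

Step 1: cell (1,5)='T' (+3 fires, +1 burnt)
Step 2: cell (1,5)='F' (+4 fires, +3 burnt)
  -> target ignites at step 2
Step 3: cell (1,5)='.' (+4 fires, +4 burnt)
Step 4: cell (1,5)='.' (+5 fires, +4 burnt)
Step 5: cell (1,5)='.' (+5 fires, +5 burnt)
Step 6: cell (1,5)='.' (+3 fires, +5 burnt)
Step 7: cell (1,5)='.' (+2 fires, +3 burnt)
Step 8: cell (1,5)='.' (+1 fires, +2 burnt)
Step 9: cell (1,5)='.' (+0 fires, +1 burnt)
  fire out at step 9

2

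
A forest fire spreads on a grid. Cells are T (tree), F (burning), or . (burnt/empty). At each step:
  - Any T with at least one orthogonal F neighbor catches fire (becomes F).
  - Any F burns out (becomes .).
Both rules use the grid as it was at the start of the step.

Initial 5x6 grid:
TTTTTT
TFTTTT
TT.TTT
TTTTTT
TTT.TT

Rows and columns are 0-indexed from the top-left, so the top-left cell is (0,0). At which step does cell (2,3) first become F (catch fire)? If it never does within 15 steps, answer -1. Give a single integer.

Step 1: cell (2,3)='T' (+4 fires, +1 burnt)
Step 2: cell (2,3)='T' (+5 fires, +4 burnt)
Step 3: cell (2,3)='F' (+6 fires, +5 burnt)
  -> target ignites at step 3
Step 4: cell (2,3)='.' (+6 fires, +6 burnt)
Step 5: cell (2,3)='.' (+3 fires, +6 burnt)
Step 6: cell (2,3)='.' (+2 fires, +3 burnt)
Step 7: cell (2,3)='.' (+1 fires, +2 burnt)
Step 8: cell (2,3)='.' (+0 fires, +1 burnt)
  fire out at step 8

3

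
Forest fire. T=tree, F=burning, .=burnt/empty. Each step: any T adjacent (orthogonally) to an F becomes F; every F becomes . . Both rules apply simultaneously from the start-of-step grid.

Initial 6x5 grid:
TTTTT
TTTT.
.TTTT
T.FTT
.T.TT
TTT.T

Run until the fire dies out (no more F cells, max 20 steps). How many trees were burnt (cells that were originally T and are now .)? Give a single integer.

Step 1: +2 fires, +1 burnt (F count now 2)
Step 2: +5 fires, +2 burnt (F count now 5)
Step 3: +5 fires, +5 burnt (F count now 5)
Step 4: +4 fires, +5 burnt (F count now 4)
Step 5: +2 fires, +4 burnt (F count now 2)
Step 6: +0 fires, +2 burnt (F count now 0)
Fire out after step 6
Initially T: 23, now '.': 25
Total burnt (originally-T cells now '.'): 18

Answer: 18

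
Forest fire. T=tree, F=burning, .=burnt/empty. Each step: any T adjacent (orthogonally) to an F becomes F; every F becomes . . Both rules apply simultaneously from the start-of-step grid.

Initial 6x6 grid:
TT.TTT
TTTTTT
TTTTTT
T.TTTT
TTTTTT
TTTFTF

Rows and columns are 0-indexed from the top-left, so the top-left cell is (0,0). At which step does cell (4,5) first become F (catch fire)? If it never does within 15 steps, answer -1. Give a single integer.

Step 1: cell (4,5)='F' (+4 fires, +2 burnt)
  -> target ignites at step 1
Step 2: cell (4,5)='.' (+5 fires, +4 burnt)
Step 3: cell (4,5)='.' (+6 fires, +5 burnt)
Step 4: cell (4,5)='.' (+5 fires, +6 burnt)
Step 5: cell (4,5)='.' (+6 fires, +5 burnt)
Step 6: cell (4,5)='.' (+3 fires, +6 burnt)
Step 7: cell (4,5)='.' (+2 fires, +3 burnt)
Step 8: cell (4,5)='.' (+1 fires, +2 burnt)
Step 9: cell (4,5)='.' (+0 fires, +1 burnt)
  fire out at step 9

1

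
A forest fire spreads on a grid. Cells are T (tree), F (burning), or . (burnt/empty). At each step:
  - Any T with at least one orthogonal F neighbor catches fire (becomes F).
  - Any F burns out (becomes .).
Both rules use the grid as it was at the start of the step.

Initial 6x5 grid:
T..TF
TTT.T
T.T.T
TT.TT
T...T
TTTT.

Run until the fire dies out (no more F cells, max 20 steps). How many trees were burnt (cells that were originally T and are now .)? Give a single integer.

Step 1: +2 fires, +1 burnt (F count now 2)
Step 2: +1 fires, +2 burnt (F count now 1)
Step 3: +1 fires, +1 burnt (F count now 1)
Step 4: +2 fires, +1 burnt (F count now 2)
Step 5: +0 fires, +2 burnt (F count now 0)
Fire out after step 5
Initially T: 19, now '.': 17
Total burnt (originally-T cells now '.'): 6

Answer: 6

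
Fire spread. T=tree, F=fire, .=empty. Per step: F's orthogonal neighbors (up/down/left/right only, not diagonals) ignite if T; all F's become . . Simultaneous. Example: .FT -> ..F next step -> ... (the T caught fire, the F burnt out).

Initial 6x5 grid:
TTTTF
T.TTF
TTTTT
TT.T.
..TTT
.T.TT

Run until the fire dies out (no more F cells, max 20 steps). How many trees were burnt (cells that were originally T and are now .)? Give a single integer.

Step 1: +3 fires, +2 burnt (F count now 3)
Step 2: +3 fires, +3 burnt (F count now 3)
Step 3: +3 fires, +3 burnt (F count now 3)
Step 4: +3 fires, +3 burnt (F count now 3)
Step 5: +6 fires, +3 burnt (F count now 6)
Step 6: +2 fires, +6 burnt (F count now 2)
Step 7: +0 fires, +2 burnt (F count now 0)
Fire out after step 7
Initially T: 21, now '.': 29
Total burnt (originally-T cells now '.'): 20

Answer: 20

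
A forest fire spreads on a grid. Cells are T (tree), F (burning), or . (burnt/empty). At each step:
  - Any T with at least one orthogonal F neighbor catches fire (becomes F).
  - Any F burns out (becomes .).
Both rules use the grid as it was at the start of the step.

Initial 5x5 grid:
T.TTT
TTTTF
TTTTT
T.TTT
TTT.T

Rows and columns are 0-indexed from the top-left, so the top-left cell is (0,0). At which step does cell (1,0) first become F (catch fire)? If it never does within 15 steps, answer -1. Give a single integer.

Step 1: cell (1,0)='T' (+3 fires, +1 burnt)
Step 2: cell (1,0)='T' (+4 fires, +3 burnt)
Step 3: cell (1,0)='T' (+5 fires, +4 burnt)
Step 4: cell (1,0)='F' (+3 fires, +5 burnt)
  -> target ignites at step 4
Step 5: cell (1,0)='.' (+3 fires, +3 burnt)
Step 6: cell (1,0)='.' (+2 fires, +3 burnt)
Step 7: cell (1,0)='.' (+1 fires, +2 burnt)
Step 8: cell (1,0)='.' (+0 fires, +1 burnt)
  fire out at step 8

4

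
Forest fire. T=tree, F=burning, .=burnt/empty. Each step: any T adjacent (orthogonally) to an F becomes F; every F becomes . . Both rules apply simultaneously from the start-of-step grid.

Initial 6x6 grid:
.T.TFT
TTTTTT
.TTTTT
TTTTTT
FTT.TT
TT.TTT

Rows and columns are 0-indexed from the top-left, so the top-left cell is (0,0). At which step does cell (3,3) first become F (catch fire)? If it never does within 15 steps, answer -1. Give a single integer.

Step 1: cell (3,3)='T' (+6 fires, +2 burnt)
Step 2: cell (3,3)='T' (+6 fires, +6 burnt)
Step 3: cell (3,3)='T' (+6 fires, +6 burnt)
Step 4: cell (3,3)='F' (+5 fires, +6 burnt)
  -> target ignites at step 4
Step 5: cell (3,3)='.' (+4 fires, +5 burnt)
Step 6: cell (3,3)='.' (+2 fires, +4 burnt)
Step 7: cell (3,3)='.' (+0 fires, +2 burnt)
  fire out at step 7

4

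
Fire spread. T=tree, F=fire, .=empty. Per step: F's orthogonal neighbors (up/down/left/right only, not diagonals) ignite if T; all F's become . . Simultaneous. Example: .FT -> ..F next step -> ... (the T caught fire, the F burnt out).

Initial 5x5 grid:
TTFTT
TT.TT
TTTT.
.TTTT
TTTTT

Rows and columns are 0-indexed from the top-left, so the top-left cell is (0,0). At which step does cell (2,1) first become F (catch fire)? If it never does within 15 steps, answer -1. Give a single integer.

Step 1: cell (2,1)='T' (+2 fires, +1 burnt)
Step 2: cell (2,1)='T' (+4 fires, +2 burnt)
Step 3: cell (2,1)='F' (+4 fires, +4 burnt)
  -> target ignites at step 3
Step 4: cell (2,1)='.' (+4 fires, +4 burnt)
Step 5: cell (2,1)='.' (+4 fires, +4 burnt)
Step 6: cell (2,1)='.' (+3 fires, +4 burnt)
Step 7: cell (2,1)='.' (+0 fires, +3 burnt)
  fire out at step 7

3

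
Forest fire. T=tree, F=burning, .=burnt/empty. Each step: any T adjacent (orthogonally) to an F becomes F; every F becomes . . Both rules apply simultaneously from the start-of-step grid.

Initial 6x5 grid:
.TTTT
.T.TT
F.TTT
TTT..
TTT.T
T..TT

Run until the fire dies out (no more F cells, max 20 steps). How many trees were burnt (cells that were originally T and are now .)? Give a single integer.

Step 1: +1 fires, +1 burnt (F count now 1)
Step 2: +2 fires, +1 burnt (F count now 2)
Step 3: +3 fires, +2 burnt (F count now 3)
Step 4: +2 fires, +3 burnt (F count now 2)
Step 5: +1 fires, +2 burnt (F count now 1)
Step 6: +2 fires, +1 burnt (F count now 2)
Step 7: +2 fires, +2 burnt (F count now 2)
Step 8: +2 fires, +2 burnt (F count now 2)
Step 9: +1 fires, +2 burnt (F count now 1)
Step 10: +1 fires, +1 burnt (F count now 1)
Step 11: +0 fires, +1 burnt (F count now 0)
Fire out after step 11
Initially T: 20, now '.': 27
Total burnt (originally-T cells now '.'): 17

Answer: 17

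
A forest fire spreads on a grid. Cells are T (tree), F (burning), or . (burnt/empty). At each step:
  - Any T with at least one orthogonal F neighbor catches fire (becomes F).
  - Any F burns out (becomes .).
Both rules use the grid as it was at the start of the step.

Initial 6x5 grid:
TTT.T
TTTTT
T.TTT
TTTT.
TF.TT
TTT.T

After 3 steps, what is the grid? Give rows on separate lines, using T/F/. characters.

Step 1: 3 trees catch fire, 1 burn out
  TTT.T
  TTTTT
  T.TTT
  TFTT.
  F..TT
  TFT.T
Step 2: 4 trees catch fire, 3 burn out
  TTT.T
  TTTTT
  T.TTT
  F.FT.
  ...TT
  F.F.T
Step 3: 3 trees catch fire, 4 burn out
  TTT.T
  TTTTT
  F.FTT
  ...F.
  ...TT
  ....T

TTT.T
TTTTT
F.FTT
...F.
...TT
....T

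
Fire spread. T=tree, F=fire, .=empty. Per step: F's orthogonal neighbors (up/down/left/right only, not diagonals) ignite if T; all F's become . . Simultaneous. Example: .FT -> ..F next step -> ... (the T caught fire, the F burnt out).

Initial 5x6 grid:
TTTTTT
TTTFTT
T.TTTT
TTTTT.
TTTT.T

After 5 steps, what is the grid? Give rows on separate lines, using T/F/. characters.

Step 1: 4 trees catch fire, 1 burn out
  TTTFTT
  TTF.FT
  T.TFTT
  TTTTT.
  TTTT.T
Step 2: 7 trees catch fire, 4 burn out
  TTF.FT
  TF...F
  T.F.FT
  TTTFT.
  TTTT.T
Step 3: 7 trees catch fire, 7 burn out
  TF...F
  F.....
  T....F
  TTF.F.
  TTTF.T
Step 4: 4 trees catch fire, 7 burn out
  F.....
  ......
  F.....
  TF....
  TTF..T
Step 5: 2 trees catch fire, 4 burn out
  ......
  ......
  ......
  F.....
  TF...T

......
......
......
F.....
TF...T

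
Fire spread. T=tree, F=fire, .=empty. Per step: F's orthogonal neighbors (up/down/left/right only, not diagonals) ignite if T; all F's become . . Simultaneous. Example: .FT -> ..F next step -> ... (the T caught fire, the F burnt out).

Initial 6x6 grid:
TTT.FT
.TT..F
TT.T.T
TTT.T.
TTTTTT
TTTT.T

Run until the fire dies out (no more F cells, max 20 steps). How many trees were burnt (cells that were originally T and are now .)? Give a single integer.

Step 1: +2 fires, +2 burnt (F count now 2)
Step 2: +0 fires, +2 burnt (F count now 0)
Fire out after step 2
Initially T: 25, now '.': 13
Total burnt (originally-T cells now '.'): 2

Answer: 2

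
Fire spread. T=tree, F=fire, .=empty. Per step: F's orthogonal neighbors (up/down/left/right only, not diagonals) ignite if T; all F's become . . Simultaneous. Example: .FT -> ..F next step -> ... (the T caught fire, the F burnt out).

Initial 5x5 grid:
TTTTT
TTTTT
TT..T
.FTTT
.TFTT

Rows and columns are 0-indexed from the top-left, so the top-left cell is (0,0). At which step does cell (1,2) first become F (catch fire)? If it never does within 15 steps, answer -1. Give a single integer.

Step 1: cell (1,2)='T' (+4 fires, +2 burnt)
Step 2: cell (1,2)='T' (+4 fires, +4 burnt)
Step 3: cell (1,2)='F' (+4 fires, +4 burnt)
  -> target ignites at step 3
Step 4: cell (1,2)='.' (+4 fires, +4 burnt)
Step 5: cell (1,2)='.' (+2 fires, +4 burnt)
Step 6: cell (1,2)='.' (+1 fires, +2 burnt)
Step 7: cell (1,2)='.' (+0 fires, +1 burnt)
  fire out at step 7

3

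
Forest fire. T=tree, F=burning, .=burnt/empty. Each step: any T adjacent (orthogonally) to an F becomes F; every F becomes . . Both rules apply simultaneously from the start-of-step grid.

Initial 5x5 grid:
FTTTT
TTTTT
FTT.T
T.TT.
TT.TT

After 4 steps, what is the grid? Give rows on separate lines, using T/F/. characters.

Step 1: 4 trees catch fire, 2 burn out
  .FTTT
  FTTTT
  .FT.T
  F.TT.
  TT.TT
Step 2: 4 trees catch fire, 4 burn out
  ..FTT
  .FTTT
  ..F.T
  ..TT.
  FT.TT
Step 3: 4 trees catch fire, 4 burn out
  ...FT
  ..FTT
  ....T
  ..FT.
  .F.TT
Step 4: 3 trees catch fire, 4 burn out
  ....F
  ...FT
  ....T
  ...F.
  ...TT

....F
...FT
....T
...F.
...TT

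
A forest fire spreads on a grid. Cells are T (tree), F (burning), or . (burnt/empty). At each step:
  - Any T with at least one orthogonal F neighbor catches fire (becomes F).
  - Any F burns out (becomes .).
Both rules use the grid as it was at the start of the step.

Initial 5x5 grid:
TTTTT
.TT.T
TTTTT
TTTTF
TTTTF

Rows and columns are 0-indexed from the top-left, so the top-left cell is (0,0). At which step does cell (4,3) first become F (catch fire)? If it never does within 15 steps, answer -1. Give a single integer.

Step 1: cell (4,3)='F' (+3 fires, +2 burnt)
  -> target ignites at step 1
Step 2: cell (4,3)='.' (+4 fires, +3 burnt)
Step 3: cell (4,3)='.' (+4 fires, +4 burnt)
Step 4: cell (4,3)='.' (+5 fires, +4 burnt)
Step 5: cell (4,3)='.' (+3 fires, +5 burnt)
Step 6: cell (4,3)='.' (+1 fires, +3 burnt)
Step 7: cell (4,3)='.' (+1 fires, +1 burnt)
Step 8: cell (4,3)='.' (+0 fires, +1 burnt)
  fire out at step 8

1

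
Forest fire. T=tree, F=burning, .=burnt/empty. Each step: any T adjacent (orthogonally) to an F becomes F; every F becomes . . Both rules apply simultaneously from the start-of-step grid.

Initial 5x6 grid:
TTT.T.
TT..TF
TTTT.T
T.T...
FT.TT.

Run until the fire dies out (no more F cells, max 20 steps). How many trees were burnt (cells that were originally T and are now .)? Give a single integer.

Step 1: +4 fires, +2 burnt (F count now 4)
Step 2: +2 fires, +4 burnt (F count now 2)
Step 3: +2 fires, +2 burnt (F count now 2)
Step 4: +3 fires, +2 burnt (F count now 3)
Step 5: +3 fires, +3 burnt (F count now 3)
Step 6: +1 fires, +3 burnt (F count now 1)
Step 7: +0 fires, +1 burnt (F count now 0)
Fire out after step 7
Initially T: 17, now '.': 28
Total burnt (originally-T cells now '.'): 15

Answer: 15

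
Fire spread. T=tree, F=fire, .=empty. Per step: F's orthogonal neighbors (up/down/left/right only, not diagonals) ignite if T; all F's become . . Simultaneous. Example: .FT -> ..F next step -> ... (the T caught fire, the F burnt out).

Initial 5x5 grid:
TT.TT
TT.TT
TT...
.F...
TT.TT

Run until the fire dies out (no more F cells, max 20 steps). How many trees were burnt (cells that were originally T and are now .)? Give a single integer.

Step 1: +2 fires, +1 burnt (F count now 2)
Step 2: +3 fires, +2 burnt (F count now 3)
Step 3: +2 fires, +3 burnt (F count now 2)
Step 4: +1 fires, +2 burnt (F count now 1)
Step 5: +0 fires, +1 burnt (F count now 0)
Fire out after step 5
Initially T: 14, now '.': 19
Total burnt (originally-T cells now '.'): 8

Answer: 8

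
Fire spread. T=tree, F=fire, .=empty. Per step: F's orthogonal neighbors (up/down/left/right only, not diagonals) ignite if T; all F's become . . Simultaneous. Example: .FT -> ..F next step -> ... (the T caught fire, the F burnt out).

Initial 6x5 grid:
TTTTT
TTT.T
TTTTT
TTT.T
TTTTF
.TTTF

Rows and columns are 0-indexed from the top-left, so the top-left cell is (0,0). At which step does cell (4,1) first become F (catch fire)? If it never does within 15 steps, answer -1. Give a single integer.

Step 1: cell (4,1)='T' (+3 fires, +2 burnt)
Step 2: cell (4,1)='T' (+3 fires, +3 burnt)
Step 3: cell (4,1)='F' (+5 fires, +3 burnt)
  -> target ignites at step 3
Step 4: cell (4,1)='.' (+4 fires, +5 burnt)
Step 5: cell (4,1)='.' (+4 fires, +4 burnt)
Step 6: cell (4,1)='.' (+3 fires, +4 burnt)
Step 7: cell (4,1)='.' (+2 fires, +3 burnt)
Step 8: cell (4,1)='.' (+1 fires, +2 burnt)
Step 9: cell (4,1)='.' (+0 fires, +1 burnt)
  fire out at step 9

3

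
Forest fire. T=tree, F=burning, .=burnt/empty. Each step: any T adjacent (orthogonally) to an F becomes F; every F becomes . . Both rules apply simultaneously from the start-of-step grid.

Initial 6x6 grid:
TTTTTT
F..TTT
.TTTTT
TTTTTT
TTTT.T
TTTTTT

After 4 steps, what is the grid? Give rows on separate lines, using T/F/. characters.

Step 1: 1 trees catch fire, 1 burn out
  FTTTTT
  ...TTT
  .TTTTT
  TTTTTT
  TTTT.T
  TTTTTT
Step 2: 1 trees catch fire, 1 burn out
  .FTTTT
  ...TTT
  .TTTTT
  TTTTTT
  TTTT.T
  TTTTTT
Step 3: 1 trees catch fire, 1 burn out
  ..FTTT
  ...TTT
  .TTTTT
  TTTTTT
  TTTT.T
  TTTTTT
Step 4: 1 trees catch fire, 1 burn out
  ...FTT
  ...TTT
  .TTTTT
  TTTTTT
  TTTT.T
  TTTTTT

...FTT
...TTT
.TTTTT
TTTTTT
TTTT.T
TTTTTT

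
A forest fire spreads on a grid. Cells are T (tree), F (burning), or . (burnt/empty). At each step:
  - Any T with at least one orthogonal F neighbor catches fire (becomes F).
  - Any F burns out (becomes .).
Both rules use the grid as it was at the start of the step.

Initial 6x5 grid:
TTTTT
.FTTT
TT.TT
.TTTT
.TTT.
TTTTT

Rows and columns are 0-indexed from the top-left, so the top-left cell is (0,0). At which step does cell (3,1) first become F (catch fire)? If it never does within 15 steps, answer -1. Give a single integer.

Step 1: cell (3,1)='T' (+3 fires, +1 burnt)
Step 2: cell (3,1)='F' (+5 fires, +3 burnt)
  -> target ignites at step 2
Step 3: cell (3,1)='.' (+5 fires, +5 burnt)
Step 4: cell (3,1)='.' (+5 fires, +5 burnt)
Step 5: cell (3,1)='.' (+4 fires, +5 burnt)
Step 6: cell (3,1)='.' (+1 fires, +4 burnt)
Step 7: cell (3,1)='.' (+1 fires, +1 burnt)
Step 8: cell (3,1)='.' (+0 fires, +1 burnt)
  fire out at step 8

2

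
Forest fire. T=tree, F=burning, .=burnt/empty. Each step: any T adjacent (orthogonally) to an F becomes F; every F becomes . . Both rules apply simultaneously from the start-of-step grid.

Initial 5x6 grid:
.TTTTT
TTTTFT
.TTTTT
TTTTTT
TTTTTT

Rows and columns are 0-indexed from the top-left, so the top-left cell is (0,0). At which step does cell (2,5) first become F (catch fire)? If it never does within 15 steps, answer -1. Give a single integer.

Step 1: cell (2,5)='T' (+4 fires, +1 burnt)
Step 2: cell (2,5)='F' (+6 fires, +4 burnt)
  -> target ignites at step 2
Step 3: cell (2,5)='.' (+6 fires, +6 burnt)
Step 4: cell (2,5)='.' (+6 fires, +6 burnt)
Step 5: cell (2,5)='.' (+2 fires, +6 burnt)
Step 6: cell (2,5)='.' (+2 fires, +2 burnt)
Step 7: cell (2,5)='.' (+1 fires, +2 burnt)
Step 8: cell (2,5)='.' (+0 fires, +1 burnt)
  fire out at step 8

2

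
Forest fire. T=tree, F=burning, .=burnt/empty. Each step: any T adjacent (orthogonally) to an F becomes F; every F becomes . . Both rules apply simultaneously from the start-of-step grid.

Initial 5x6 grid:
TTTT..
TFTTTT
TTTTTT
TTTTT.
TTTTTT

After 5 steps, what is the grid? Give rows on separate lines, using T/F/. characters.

Step 1: 4 trees catch fire, 1 burn out
  TFTT..
  F.FTTT
  TFTTTT
  TTTTT.
  TTTTTT
Step 2: 6 trees catch fire, 4 burn out
  F.FT..
  ...FTT
  F.FTTT
  TFTTT.
  TTTTTT
Step 3: 6 trees catch fire, 6 burn out
  ...F..
  ....FT
  ...FTT
  F.FTT.
  TFTTTT
Step 4: 5 trees catch fire, 6 burn out
  ......
  .....F
  ....FT
  ...FT.
  F.FTTT
Step 5: 3 trees catch fire, 5 burn out
  ......
  ......
  .....F
  ....F.
  ...FTT

......
......
.....F
....F.
...FTT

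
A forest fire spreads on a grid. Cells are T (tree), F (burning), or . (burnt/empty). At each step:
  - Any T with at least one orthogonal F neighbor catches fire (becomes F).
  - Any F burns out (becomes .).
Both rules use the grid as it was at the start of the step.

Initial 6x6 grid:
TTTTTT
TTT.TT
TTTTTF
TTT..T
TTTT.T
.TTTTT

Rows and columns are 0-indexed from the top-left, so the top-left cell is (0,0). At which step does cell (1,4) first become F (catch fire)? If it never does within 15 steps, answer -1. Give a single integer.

Step 1: cell (1,4)='T' (+3 fires, +1 burnt)
Step 2: cell (1,4)='F' (+4 fires, +3 burnt)
  -> target ignites at step 2
Step 3: cell (1,4)='.' (+3 fires, +4 burnt)
Step 4: cell (1,4)='.' (+5 fires, +3 burnt)
Step 5: cell (1,4)='.' (+6 fires, +5 burnt)
Step 6: cell (1,4)='.' (+6 fires, +6 burnt)
Step 7: cell (1,4)='.' (+3 fires, +6 burnt)
Step 8: cell (1,4)='.' (+0 fires, +3 burnt)
  fire out at step 8

2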